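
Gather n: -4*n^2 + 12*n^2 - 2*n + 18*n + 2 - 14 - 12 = 8*n^2 + 16*n - 24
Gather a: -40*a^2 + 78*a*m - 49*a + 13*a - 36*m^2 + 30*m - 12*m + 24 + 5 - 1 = -40*a^2 + a*(78*m - 36) - 36*m^2 + 18*m + 28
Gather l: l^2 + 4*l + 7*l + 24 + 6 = l^2 + 11*l + 30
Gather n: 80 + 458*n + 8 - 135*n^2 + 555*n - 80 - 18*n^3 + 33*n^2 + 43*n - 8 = -18*n^3 - 102*n^2 + 1056*n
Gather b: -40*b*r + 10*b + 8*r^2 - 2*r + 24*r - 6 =b*(10 - 40*r) + 8*r^2 + 22*r - 6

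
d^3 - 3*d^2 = d^2*(d - 3)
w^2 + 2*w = w*(w + 2)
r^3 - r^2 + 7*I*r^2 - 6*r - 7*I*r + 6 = (r - 1)*(r + I)*(r + 6*I)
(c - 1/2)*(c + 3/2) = c^2 + c - 3/4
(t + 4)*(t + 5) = t^2 + 9*t + 20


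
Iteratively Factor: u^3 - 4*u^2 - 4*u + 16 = (u + 2)*(u^2 - 6*u + 8) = (u - 2)*(u + 2)*(u - 4)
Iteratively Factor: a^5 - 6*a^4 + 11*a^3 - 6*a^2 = (a - 3)*(a^4 - 3*a^3 + 2*a^2) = a*(a - 3)*(a^3 - 3*a^2 + 2*a) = a^2*(a - 3)*(a^2 - 3*a + 2) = a^2*(a - 3)*(a - 1)*(a - 2)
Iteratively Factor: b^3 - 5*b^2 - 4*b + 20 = (b + 2)*(b^2 - 7*b + 10) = (b - 5)*(b + 2)*(b - 2)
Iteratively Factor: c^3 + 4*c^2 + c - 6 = (c + 3)*(c^2 + c - 2) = (c - 1)*(c + 3)*(c + 2)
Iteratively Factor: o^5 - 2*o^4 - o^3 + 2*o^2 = (o + 1)*(o^4 - 3*o^3 + 2*o^2) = o*(o + 1)*(o^3 - 3*o^2 + 2*o) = o*(o - 2)*(o + 1)*(o^2 - o) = o*(o - 2)*(o - 1)*(o + 1)*(o)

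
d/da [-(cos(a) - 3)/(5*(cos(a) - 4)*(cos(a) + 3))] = (sin(a)^2 + 6*cos(a) - 16)*sin(a)/(5*(cos(a) - 4)^2*(cos(a) + 3)^2)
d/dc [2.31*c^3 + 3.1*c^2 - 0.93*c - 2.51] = 6.93*c^2 + 6.2*c - 0.93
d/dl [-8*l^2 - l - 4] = -16*l - 1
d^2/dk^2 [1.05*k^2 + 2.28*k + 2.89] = 2.10000000000000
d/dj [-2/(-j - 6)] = -2/(j + 6)^2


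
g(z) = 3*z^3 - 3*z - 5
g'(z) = 9*z^2 - 3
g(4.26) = 214.15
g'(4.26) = 160.33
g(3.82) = 150.77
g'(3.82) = 128.33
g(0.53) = -6.14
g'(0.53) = -0.47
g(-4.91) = -345.38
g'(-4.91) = 213.97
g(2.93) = 61.67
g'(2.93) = 74.26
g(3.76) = 143.19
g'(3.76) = 124.24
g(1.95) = 11.39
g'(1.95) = 31.22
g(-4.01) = -186.41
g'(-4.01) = 141.72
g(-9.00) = -2165.00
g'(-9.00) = 726.00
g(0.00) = -5.00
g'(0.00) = -3.00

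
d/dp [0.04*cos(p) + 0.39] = -0.04*sin(p)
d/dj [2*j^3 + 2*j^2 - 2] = 2*j*(3*j + 2)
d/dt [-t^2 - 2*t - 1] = -2*t - 2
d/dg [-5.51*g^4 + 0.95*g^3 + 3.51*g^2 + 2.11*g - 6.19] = -22.04*g^3 + 2.85*g^2 + 7.02*g + 2.11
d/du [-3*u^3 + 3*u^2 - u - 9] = -9*u^2 + 6*u - 1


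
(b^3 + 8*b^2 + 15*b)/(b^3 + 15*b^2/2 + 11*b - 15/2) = 2*b/(2*b - 1)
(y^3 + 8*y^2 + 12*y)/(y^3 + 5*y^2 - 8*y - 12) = y*(y + 2)/(y^2 - y - 2)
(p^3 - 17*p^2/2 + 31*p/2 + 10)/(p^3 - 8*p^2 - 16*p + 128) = (2*p^2 - 9*p - 5)/(2*(p^2 - 4*p - 32))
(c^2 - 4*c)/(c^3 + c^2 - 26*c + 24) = c/(c^2 + 5*c - 6)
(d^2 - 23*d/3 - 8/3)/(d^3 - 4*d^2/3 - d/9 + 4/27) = 9*(d - 8)/(9*d^2 - 15*d + 4)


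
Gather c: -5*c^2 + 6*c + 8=-5*c^2 + 6*c + 8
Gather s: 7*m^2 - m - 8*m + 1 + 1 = 7*m^2 - 9*m + 2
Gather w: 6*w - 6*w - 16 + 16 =0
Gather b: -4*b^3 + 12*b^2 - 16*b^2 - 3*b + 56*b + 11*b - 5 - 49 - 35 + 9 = -4*b^3 - 4*b^2 + 64*b - 80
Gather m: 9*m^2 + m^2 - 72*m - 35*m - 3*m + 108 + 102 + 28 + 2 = 10*m^2 - 110*m + 240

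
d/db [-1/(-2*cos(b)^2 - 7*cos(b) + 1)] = (4*cos(b) + 7)*sin(b)/(7*cos(b) + cos(2*b))^2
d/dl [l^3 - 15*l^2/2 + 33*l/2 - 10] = 3*l^2 - 15*l + 33/2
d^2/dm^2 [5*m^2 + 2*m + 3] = 10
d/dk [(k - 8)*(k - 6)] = 2*k - 14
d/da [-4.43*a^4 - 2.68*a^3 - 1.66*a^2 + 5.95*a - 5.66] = -17.72*a^3 - 8.04*a^2 - 3.32*a + 5.95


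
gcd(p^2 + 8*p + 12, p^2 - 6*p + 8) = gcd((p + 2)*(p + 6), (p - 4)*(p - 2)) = 1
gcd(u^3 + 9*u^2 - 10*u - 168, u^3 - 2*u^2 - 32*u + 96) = u^2 + 2*u - 24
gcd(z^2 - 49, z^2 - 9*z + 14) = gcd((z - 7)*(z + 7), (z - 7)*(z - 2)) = z - 7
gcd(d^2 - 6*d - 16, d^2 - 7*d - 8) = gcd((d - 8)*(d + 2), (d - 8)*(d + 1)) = d - 8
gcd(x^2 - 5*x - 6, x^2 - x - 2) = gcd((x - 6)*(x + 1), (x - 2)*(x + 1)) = x + 1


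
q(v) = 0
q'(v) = 0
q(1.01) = 0.00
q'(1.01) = 0.00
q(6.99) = 0.00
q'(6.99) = 0.00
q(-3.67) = 0.00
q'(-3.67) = 0.00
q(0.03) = 0.00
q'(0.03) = 0.00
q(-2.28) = 0.00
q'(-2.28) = 0.00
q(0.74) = 0.00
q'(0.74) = 0.00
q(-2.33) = 0.00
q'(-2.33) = 0.00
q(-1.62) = 0.00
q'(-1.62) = 0.00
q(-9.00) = 0.00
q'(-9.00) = 0.00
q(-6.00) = 0.00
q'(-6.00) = 0.00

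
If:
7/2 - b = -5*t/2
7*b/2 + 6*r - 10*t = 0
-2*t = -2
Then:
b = 6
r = -11/6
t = 1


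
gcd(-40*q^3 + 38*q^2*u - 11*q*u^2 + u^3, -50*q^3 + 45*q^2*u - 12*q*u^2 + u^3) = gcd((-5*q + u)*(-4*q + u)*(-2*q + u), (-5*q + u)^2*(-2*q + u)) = 10*q^2 - 7*q*u + u^2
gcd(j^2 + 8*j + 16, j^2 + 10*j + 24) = j + 4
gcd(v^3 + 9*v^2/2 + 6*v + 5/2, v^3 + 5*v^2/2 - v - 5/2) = v^2 + 7*v/2 + 5/2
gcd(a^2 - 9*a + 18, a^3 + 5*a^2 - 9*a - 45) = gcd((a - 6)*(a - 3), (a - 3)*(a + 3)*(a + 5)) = a - 3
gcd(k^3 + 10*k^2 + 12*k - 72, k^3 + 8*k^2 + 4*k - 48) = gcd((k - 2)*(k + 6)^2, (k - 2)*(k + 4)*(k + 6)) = k^2 + 4*k - 12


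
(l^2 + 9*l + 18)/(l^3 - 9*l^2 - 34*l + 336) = (l + 3)/(l^2 - 15*l + 56)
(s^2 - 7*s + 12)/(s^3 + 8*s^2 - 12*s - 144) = (s - 3)/(s^2 + 12*s + 36)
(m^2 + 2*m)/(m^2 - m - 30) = m*(m + 2)/(m^2 - m - 30)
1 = 1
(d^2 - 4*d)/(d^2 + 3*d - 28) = d/(d + 7)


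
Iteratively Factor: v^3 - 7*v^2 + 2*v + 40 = (v + 2)*(v^2 - 9*v + 20) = (v - 5)*(v + 2)*(v - 4)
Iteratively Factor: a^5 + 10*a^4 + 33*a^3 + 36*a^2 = (a + 3)*(a^4 + 7*a^3 + 12*a^2) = a*(a + 3)*(a^3 + 7*a^2 + 12*a) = a^2*(a + 3)*(a^2 + 7*a + 12) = a^2*(a + 3)*(a + 4)*(a + 3)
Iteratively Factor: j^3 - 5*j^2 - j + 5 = (j - 1)*(j^2 - 4*j - 5) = (j - 5)*(j - 1)*(j + 1)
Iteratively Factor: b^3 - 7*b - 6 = (b + 2)*(b^2 - 2*b - 3) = (b + 1)*(b + 2)*(b - 3)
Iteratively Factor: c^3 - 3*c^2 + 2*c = (c - 1)*(c^2 - 2*c) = c*(c - 1)*(c - 2)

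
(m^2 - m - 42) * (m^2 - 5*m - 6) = m^4 - 6*m^3 - 43*m^2 + 216*m + 252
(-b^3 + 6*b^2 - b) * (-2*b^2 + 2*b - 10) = 2*b^5 - 14*b^4 + 24*b^3 - 62*b^2 + 10*b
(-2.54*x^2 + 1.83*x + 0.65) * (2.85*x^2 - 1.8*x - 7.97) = -7.239*x^4 + 9.7875*x^3 + 18.8023*x^2 - 15.7551*x - 5.1805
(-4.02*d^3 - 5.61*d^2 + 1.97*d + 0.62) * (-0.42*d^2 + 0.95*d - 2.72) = 1.6884*d^5 - 1.4628*d^4 + 4.7775*d^3 + 16.8703*d^2 - 4.7694*d - 1.6864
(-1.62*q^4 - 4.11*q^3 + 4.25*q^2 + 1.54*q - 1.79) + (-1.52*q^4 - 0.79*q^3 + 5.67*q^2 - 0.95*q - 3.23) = -3.14*q^4 - 4.9*q^3 + 9.92*q^2 + 0.59*q - 5.02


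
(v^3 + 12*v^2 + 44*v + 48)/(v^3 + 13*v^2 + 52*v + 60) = (v + 4)/(v + 5)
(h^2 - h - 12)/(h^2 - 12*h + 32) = (h + 3)/(h - 8)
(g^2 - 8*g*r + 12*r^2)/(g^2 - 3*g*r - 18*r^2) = (g - 2*r)/(g + 3*r)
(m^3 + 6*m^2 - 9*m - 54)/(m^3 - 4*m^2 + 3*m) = (m^2 + 9*m + 18)/(m*(m - 1))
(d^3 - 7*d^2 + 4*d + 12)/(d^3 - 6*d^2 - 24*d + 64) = (d^2 - 5*d - 6)/(d^2 - 4*d - 32)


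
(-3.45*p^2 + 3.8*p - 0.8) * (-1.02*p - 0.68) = 3.519*p^3 - 1.53*p^2 - 1.768*p + 0.544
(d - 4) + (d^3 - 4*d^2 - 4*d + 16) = d^3 - 4*d^2 - 3*d + 12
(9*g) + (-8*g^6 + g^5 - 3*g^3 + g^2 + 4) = -8*g^6 + g^5 - 3*g^3 + g^2 + 9*g + 4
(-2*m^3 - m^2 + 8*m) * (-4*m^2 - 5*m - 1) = 8*m^5 + 14*m^4 - 25*m^3 - 39*m^2 - 8*m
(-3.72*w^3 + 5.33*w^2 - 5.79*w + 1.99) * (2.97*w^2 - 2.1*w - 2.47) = -11.0484*w^5 + 23.6421*w^4 - 19.2009*w^3 + 4.9042*w^2 + 10.1223*w - 4.9153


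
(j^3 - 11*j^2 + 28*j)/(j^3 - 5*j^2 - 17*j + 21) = j*(j - 4)/(j^2 + 2*j - 3)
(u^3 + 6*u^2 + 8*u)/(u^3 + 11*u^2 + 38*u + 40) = u/(u + 5)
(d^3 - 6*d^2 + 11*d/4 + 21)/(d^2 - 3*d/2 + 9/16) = 4*(4*d^3 - 24*d^2 + 11*d + 84)/(16*d^2 - 24*d + 9)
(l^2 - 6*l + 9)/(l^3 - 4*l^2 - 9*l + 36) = (l - 3)/(l^2 - l - 12)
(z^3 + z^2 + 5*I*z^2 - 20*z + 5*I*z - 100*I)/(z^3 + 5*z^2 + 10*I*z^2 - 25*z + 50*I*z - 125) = (z - 4)/(z + 5*I)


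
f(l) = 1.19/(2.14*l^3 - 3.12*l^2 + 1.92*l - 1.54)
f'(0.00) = -0.96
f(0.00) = -0.77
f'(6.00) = -0.00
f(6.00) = 0.00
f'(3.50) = -0.02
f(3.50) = 0.02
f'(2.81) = -0.06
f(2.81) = 0.04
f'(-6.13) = -0.00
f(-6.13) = -0.00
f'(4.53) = -0.01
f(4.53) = 0.01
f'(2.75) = -0.07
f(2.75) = 0.05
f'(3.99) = -0.01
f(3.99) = 0.01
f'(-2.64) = -0.02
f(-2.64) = -0.02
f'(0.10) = -0.85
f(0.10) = -0.86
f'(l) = 1.19*(-6.42*l^2 + 6.24*l - 1.92)/(2.14*l^3 - 3.12*l^2 + 1.92*l - 1.54)^2 = (-7.6398*l^2 + 7.4256*l - 2.2848)/(2.14*l^3 - 3.12*l^2 + 1.92*l - 1.54)^2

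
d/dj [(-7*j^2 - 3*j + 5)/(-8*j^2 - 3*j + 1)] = 3*(-j^2 + 22*j + 4)/(64*j^4 + 48*j^3 - 7*j^2 - 6*j + 1)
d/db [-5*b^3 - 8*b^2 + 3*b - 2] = -15*b^2 - 16*b + 3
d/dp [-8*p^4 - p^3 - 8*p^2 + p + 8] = -32*p^3 - 3*p^2 - 16*p + 1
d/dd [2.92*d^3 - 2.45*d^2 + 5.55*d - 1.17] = 8.76*d^2 - 4.9*d + 5.55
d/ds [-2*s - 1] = -2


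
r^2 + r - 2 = (r - 1)*(r + 2)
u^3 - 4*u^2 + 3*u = u*(u - 3)*(u - 1)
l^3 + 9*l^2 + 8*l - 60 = (l - 2)*(l + 5)*(l + 6)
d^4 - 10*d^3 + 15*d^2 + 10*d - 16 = (d - 8)*(d - 2)*(d - 1)*(d + 1)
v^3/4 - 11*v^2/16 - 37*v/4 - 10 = (v/4 + 1)*(v - 8)*(v + 5/4)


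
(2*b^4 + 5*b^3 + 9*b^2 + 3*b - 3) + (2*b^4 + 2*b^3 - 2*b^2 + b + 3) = 4*b^4 + 7*b^3 + 7*b^2 + 4*b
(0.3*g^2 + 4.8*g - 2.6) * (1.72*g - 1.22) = 0.516*g^3 + 7.89*g^2 - 10.328*g + 3.172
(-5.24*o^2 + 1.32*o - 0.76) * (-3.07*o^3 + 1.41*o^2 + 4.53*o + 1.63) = 16.0868*o^5 - 11.4408*o^4 - 19.5428*o^3 - 3.6332*o^2 - 1.2912*o - 1.2388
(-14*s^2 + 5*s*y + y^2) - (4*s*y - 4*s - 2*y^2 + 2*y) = -14*s^2 + s*y + 4*s + 3*y^2 - 2*y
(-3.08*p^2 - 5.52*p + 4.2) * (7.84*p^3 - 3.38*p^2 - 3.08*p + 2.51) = -24.1472*p^5 - 32.8664*p^4 + 61.072*p^3 - 4.9252*p^2 - 26.7912*p + 10.542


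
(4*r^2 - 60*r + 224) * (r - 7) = 4*r^3 - 88*r^2 + 644*r - 1568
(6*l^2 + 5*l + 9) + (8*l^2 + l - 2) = 14*l^2 + 6*l + 7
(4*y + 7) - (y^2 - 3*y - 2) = -y^2 + 7*y + 9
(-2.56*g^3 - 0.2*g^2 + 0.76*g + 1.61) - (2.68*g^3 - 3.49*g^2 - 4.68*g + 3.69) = -5.24*g^3 + 3.29*g^2 + 5.44*g - 2.08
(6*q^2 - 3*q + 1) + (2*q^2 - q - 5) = 8*q^2 - 4*q - 4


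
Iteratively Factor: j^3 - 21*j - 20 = (j + 4)*(j^2 - 4*j - 5) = (j - 5)*(j + 4)*(j + 1)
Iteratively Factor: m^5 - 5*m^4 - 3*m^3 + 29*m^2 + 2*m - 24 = (m + 2)*(m^4 - 7*m^3 + 11*m^2 + 7*m - 12) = (m - 4)*(m + 2)*(m^3 - 3*m^2 - m + 3) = (m - 4)*(m + 1)*(m + 2)*(m^2 - 4*m + 3) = (m - 4)*(m - 3)*(m + 1)*(m + 2)*(m - 1)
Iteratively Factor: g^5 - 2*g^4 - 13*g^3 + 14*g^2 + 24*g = (g - 2)*(g^4 - 13*g^2 - 12*g) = g*(g - 2)*(g^3 - 13*g - 12) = g*(g - 2)*(g + 1)*(g^2 - g - 12) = g*(g - 2)*(g + 1)*(g + 3)*(g - 4)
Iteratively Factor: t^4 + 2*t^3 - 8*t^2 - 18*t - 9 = (t + 1)*(t^3 + t^2 - 9*t - 9) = (t - 3)*(t + 1)*(t^2 + 4*t + 3) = (t - 3)*(t + 1)*(t + 3)*(t + 1)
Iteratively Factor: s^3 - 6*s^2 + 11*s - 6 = (s - 1)*(s^2 - 5*s + 6) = (s - 2)*(s - 1)*(s - 3)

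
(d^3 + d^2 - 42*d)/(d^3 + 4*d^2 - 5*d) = (d^2 + d - 42)/(d^2 + 4*d - 5)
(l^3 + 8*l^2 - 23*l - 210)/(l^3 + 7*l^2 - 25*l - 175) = (l + 6)/(l + 5)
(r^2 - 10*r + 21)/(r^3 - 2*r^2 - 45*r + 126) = (r - 7)/(r^2 + r - 42)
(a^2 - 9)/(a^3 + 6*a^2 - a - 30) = (a - 3)/(a^2 + 3*a - 10)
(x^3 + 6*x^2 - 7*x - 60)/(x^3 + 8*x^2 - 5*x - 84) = (x + 5)/(x + 7)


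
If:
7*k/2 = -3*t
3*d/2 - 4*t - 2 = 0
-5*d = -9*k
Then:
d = 108/221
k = 60/221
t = -70/221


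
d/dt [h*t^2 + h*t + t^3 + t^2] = 2*h*t + h + 3*t^2 + 2*t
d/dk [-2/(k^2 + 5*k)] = 2*(2*k + 5)/(k^2*(k + 5)^2)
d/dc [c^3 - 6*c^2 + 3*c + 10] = 3*c^2 - 12*c + 3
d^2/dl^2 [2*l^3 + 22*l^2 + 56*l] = 12*l + 44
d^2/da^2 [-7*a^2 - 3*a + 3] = -14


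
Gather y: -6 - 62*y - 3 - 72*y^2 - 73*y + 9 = -72*y^2 - 135*y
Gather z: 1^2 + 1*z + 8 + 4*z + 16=5*z + 25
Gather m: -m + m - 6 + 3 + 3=0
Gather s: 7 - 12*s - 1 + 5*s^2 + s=5*s^2 - 11*s + 6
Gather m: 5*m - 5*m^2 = -5*m^2 + 5*m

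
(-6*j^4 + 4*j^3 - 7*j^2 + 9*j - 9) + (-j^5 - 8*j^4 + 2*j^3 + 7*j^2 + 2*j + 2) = -j^5 - 14*j^4 + 6*j^3 + 11*j - 7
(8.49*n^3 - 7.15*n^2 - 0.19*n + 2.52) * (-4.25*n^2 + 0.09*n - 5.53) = -36.0825*n^5 + 31.1516*n^4 - 46.7857*n^3 + 28.8124*n^2 + 1.2775*n - 13.9356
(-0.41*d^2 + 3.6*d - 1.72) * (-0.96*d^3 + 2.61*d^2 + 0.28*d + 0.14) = 0.3936*d^5 - 4.5261*d^4 + 10.9324*d^3 - 3.5386*d^2 + 0.0224000000000001*d - 0.2408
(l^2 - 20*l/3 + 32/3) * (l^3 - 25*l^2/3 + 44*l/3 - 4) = l^5 - 15*l^4 + 728*l^3/9 - 572*l^2/3 + 1648*l/9 - 128/3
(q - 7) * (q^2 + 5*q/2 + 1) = q^3 - 9*q^2/2 - 33*q/2 - 7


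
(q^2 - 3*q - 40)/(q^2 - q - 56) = (q + 5)/(q + 7)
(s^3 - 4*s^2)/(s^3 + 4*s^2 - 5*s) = s*(s - 4)/(s^2 + 4*s - 5)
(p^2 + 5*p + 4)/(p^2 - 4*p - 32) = (p + 1)/(p - 8)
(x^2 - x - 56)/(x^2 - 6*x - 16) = (x + 7)/(x + 2)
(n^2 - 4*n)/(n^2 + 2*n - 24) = n/(n + 6)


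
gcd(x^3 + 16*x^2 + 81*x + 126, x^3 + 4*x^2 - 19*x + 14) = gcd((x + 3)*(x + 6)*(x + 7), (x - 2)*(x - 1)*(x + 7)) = x + 7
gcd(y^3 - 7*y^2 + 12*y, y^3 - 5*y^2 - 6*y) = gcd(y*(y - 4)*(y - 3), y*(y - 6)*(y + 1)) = y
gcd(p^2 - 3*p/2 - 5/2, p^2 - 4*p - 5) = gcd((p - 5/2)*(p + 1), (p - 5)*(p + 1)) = p + 1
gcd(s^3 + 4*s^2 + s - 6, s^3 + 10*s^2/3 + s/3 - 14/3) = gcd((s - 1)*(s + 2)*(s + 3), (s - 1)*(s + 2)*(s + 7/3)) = s^2 + s - 2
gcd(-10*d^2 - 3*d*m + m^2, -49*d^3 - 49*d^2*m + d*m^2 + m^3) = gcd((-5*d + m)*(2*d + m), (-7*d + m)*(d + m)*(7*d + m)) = 1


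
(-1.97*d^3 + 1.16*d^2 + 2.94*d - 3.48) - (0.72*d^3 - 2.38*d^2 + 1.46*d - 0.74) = -2.69*d^3 + 3.54*d^2 + 1.48*d - 2.74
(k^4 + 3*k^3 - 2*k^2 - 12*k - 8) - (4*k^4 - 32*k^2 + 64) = -3*k^4 + 3*k^3 + 30*k^2 - 12*k - 72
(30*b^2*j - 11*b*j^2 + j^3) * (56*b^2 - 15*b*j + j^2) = 1680*b^4*j - 1066*b^3*j^2 + 251*b^2*j^3 - 26*b*j^4 + j^5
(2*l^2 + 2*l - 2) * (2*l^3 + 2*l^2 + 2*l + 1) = 4*l^5 + 8*l^4 + 4*l^3 + 2*l^2 - 2*l - 2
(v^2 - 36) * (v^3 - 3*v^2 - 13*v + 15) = v^5 - 3*v^4 - 49*v^3 + 123*v^2 + 468*v - 540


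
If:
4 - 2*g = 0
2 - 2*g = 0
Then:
No Solution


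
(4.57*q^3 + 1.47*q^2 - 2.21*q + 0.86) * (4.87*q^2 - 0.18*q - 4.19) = 22.2559*q^5 + 6.3363*q^4 - 30.1756*q^3 - 1.5733*q^2 + 9.1051*q - 3.6034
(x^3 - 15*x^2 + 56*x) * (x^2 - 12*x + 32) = x^5 - 27*x^4 + 268*x^3 - 1152*x^2 + 1792*x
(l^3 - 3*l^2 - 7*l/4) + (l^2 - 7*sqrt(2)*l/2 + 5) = l^3 - 2*l^2 - 7*sqrt(2)*l/2 - 7*l/4 + 5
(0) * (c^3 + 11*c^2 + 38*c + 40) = 0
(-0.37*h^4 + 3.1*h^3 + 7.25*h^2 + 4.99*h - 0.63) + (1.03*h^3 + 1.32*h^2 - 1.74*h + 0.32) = -0.37*h^4 + 4.13*h^3 + 8.57*h^2 + 3.25*h - 0.31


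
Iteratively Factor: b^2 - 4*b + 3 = (b - 1)*(b - 3)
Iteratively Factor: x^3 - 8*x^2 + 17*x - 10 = (x - 5)*(x^2 - 3*x + 2) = (x - 5)*(x - 2)*(x - 1)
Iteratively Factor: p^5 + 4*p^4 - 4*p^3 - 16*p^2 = (p + 4)*(p^4 - 4*p^2) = (p + 2)*(p + 4)*(p^3 - 2*p^2) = (p - 2)*(p + 2)*(p + 4)*(p^2) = p*(p - 2)*(p + 2)*(p + 4)*(p)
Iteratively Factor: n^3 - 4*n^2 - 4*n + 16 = (n - 2)*(n^2 - 2*n - 8) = (n - 4)*(n - 2)*(n + 2)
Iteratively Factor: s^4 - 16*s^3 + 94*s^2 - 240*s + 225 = (s - 5)*(s^3 - 11*s^2 + 39*s - 45) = (s - 5)^2*(s^2 - 6*s + 9) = (s - 5)^2*(s - 3)*(s - 3)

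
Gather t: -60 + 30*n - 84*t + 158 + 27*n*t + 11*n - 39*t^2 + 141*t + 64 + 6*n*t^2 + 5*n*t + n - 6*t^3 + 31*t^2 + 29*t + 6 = 42*n - 6*t^3 + t^2*(6*n - 8) + t*(32*n + 86) + 168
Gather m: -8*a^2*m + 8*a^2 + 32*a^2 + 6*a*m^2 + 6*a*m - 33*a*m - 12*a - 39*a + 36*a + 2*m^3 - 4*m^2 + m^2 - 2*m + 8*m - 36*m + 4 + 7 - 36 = 40*a^2 - 15*a + 2*m^3 + m^2*(6*a - 3) + m*(-8*a^2 - 27*a - 30) - 25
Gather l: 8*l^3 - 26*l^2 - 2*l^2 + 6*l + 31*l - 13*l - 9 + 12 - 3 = 8*l^3 - 28*l^2 + 24*l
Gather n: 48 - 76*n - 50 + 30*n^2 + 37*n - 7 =30*n^2 - 39*n - 9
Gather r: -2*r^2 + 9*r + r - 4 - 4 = -2*r^2 + 10*r - 8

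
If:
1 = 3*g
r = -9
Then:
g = 1/3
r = -9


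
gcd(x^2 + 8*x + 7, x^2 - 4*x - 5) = x + 1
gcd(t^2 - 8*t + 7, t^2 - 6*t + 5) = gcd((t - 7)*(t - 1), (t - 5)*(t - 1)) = t - 1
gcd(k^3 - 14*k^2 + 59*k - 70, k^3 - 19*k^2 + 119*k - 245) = k^2 - 12*k + 35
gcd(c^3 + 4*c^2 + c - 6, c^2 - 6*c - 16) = c + 2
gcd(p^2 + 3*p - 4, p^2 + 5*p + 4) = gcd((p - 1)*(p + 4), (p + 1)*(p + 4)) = p + 4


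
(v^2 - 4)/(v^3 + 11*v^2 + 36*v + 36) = (v - 2)/(v^2 + 9*v + 18)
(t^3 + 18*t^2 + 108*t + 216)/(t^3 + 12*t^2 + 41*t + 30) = (t^2 + 12*t + 36)/(t^2 + 6*t + 5)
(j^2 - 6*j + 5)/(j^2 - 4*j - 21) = (-j^2 + 6*j - 5)/(-j^2 + 4*j + 21)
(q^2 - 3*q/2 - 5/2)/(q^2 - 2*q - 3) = (q - 5/2)/(q - 3)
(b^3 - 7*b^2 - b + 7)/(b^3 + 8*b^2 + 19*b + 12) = (b^2 - 8*b + 7)/(b^2 + 7*b + 12)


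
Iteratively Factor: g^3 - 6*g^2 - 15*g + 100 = (g - 5)*(g^2 - g - 20) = (g - 5)*(g + 4)*(g - 5)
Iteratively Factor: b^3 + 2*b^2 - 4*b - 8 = (b + 2)*(b^2 - 4) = (b + 2)^2*(b - 2)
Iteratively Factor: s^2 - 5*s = (s)*(s - 5)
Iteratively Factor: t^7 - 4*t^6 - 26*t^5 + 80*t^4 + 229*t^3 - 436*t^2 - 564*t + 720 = (t - 5)*(t^6 + t^5 - 21*t^4 - 25*t^3 + 104*t^2 + 84*t - 144) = (t - 5)*(t - 2)*(t^5 + 3*t^4 - 15*t^3 - 55*t^2 - 6*t + 72) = (t - 5)*(t - 2)*(t + 3)*(t^4 - 15*t^2 - 10*t + 24) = (t - 5)*(t - 2)*(t + 3)^2*(t^3 - 3*t^2 - 6*t + 8) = (t - 5)*(t - 2)*(t + 2)*(t + 3)^2*(t^2 - 5*t + 4) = (t - 5)*(t - 2)*(t - 1)*(t + 2)*(t + 3)^2*(t - 4)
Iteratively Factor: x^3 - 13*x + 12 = (x - 3)*(x^2 + 3*x - 4) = (x - 3)*(x + 4)*(x - 1)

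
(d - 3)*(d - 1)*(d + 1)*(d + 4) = d^4 + d^3 - 13*d^2 - d + 12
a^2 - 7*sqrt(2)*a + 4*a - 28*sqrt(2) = (a + 4)*(a - 7*sqrt(2))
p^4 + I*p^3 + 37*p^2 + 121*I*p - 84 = (p - 7*I)*(p + I)*(p + 3*I)*(p + 4*I)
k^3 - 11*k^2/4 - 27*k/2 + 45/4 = (k - 5)*(k - 3/4)*(k + 3)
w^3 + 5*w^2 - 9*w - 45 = (w - 3)*(w + 3)*(w + 5)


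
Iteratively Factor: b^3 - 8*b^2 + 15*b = (b)*(b^2 - 8*b + 15) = b*(b - 3)*(b - 5)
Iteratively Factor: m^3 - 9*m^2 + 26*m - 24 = (m - 3)*(m^2 - 6*m + 8) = (m - 3)*(m - 2)*(m - 4)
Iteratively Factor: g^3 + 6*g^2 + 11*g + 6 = (g + 2)*(g^2 + 4*g + 3) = (g + 1)*(g + 2)*(g + 3)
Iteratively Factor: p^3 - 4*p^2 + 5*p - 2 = (p - 1)*(p^2 - 3*p + 2) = (p - 1)^2*(p - 2)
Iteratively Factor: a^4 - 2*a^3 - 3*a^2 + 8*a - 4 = (a - 1)*(a^3 - a^2 - 4*a + 4) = (a - 1)*(a + 2)*(a^2 - 3*a + 2) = (a - 1)^2*(a + 2)*(a - 2)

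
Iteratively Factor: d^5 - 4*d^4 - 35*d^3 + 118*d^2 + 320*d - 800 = (d + 4)*(d^4 - 8*d^3 - 3*d^2 + 130*d - 200) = (d + 4)^2*(d^3 - 12*d^2 + 45*d - 50) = (d - 2)*(d + 4)^2*(d^2 - 10*d + 25) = (d - 5)*(d - 2)*(d + 4)^2*(d - 5)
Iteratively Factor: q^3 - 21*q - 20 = (q + 1)*(q^2 - q - 20) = (q + 1)*(q + 4)*(q - 5)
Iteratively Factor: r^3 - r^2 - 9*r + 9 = (r + 3)*(r^2 - 4*r + 3) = (r - 1)*(r + 3)*(r - 3)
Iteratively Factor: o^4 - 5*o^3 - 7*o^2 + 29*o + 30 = (o + 1)*(o^3 - 6*o^2 - o + 30) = (o - 5)*(o + 1)*(o^2 - o - 6) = (o - 5)*(o - 3)*(o + 1)*(o + 2)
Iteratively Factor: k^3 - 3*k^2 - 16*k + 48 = (k + 4)*(k^2 - 7*k + 12) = (k - 3)*(k + 4)*(k - 4)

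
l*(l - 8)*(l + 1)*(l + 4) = l^4 - 3*l^3 - 36*l^2 - 32*l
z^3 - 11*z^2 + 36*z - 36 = (z - 6)*(z - 3)*(z - 2)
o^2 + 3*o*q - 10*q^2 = (o - 2*q)*(o + 5*q)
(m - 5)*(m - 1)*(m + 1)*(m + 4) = m^4 - m^3 - 21*m^2 + m + 20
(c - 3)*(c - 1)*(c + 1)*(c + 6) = c^4 + 3*c^3 - 19*c^2 - 3*c + 18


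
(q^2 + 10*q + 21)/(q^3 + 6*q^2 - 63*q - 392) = (q + 3)/(q^2 - q - 56)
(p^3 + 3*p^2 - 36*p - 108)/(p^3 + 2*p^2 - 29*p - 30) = (p^2 - 3*p - 18)/(p^2 - 4*p - 5)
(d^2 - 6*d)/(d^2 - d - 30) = d/(d + 5)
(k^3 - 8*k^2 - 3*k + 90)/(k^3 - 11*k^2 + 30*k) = (k + 3)/k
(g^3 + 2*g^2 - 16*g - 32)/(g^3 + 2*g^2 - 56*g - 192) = (g^2 - 2*g - 8)/(g^2 - 2*g - 48)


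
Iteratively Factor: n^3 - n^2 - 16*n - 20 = (n + 2)*(n^2 - 3*n - 10) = (n + 2)^2*(n - 5)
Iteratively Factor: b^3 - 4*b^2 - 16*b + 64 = (b - 4)*(b^2 - 16) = (b - 4)*(b + 4)*(b - 4)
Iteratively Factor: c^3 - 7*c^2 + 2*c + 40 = (c - 4)*(c^2 - 3*c - 10) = (c - 5)*(c - 4)*(c + 2)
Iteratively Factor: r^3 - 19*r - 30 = (r + 2)*(r^2 - 2*r - 15) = (r + 2)*(r + 3)*(r - 5)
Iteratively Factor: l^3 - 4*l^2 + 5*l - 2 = (l - 2)*(l^2 - 2*l + 1) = (l - 2)*(l - 1)*(l - 1)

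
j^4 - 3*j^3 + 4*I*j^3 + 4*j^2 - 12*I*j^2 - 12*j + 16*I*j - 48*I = (j - 3)*(j - 2*I)*(j + 2*I)*(j + 4*I)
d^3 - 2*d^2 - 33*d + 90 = (d - 5)*(d - 3)*(d + 6)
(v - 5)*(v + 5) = v^2 - 25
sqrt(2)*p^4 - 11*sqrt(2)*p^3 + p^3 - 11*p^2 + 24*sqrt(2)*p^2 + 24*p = p*(p - 8)*(p - 3)*(sqrt(2)*p + 1)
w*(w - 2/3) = w^2 - 2*w/3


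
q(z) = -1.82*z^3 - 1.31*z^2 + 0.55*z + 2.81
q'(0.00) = 0.55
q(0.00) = 2.81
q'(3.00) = -56.45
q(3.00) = -56.47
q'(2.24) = -32.71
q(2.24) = -22.99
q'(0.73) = -4.27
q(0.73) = 1.81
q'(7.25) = -305.44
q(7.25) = -755.62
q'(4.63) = -128.63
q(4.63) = -203.37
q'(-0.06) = 0.69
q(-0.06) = 2.77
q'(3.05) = -58.23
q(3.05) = -59.34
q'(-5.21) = -134.01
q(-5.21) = 221.77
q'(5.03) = -150.77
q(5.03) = -259.19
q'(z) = -5.46*z^2 - 2.62*z + 0.55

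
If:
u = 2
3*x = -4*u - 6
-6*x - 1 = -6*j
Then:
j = -9/2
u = 2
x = -14/3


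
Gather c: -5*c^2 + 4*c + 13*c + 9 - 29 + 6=-5*c^2 + 17*c - 14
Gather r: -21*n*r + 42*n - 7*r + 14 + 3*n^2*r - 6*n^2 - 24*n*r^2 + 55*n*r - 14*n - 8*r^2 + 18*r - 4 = -6*n^2 + 28*n + r^2*(-24*n - 8) + r*(3*n^2 + 34*n + 11) + 10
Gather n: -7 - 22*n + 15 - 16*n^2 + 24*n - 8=-16*n^2 + 2*n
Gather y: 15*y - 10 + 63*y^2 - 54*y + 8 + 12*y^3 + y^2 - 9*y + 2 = 12*y^3 + 64*y^2 - 48*y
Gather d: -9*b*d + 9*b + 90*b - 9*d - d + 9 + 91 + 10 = 99*b + d*(-9*b - 10) + 110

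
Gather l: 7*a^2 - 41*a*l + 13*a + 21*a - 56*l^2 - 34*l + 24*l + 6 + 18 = 7*a^2 + 34*a - 56*l^2 + l*(-41*a - 10) + 24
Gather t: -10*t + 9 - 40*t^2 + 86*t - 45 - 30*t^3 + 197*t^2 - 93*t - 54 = -30*t^3 + 157*t^2 - 17*t - 90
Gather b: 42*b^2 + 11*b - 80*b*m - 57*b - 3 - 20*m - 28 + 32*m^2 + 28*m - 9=42*b^2 + b*(-80*m - 46) + 32*m^2 + 8*m - 40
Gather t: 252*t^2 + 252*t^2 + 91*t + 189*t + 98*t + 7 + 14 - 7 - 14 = 504*t^2 + 378*t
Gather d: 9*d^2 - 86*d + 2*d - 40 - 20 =9*d^2 - 84*d - 60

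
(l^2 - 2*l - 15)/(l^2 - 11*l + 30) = (l + 3)/(l - 6)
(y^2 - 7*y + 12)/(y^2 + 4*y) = (y^2 - 7*y + 12)/(y*(y + 4))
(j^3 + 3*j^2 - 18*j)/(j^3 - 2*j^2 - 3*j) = (j + 6)/(j + 1)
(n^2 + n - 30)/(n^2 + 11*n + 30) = (n - 5)/(n + 5)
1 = 1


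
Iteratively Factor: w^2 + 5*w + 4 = (w + 1)*(w + 4)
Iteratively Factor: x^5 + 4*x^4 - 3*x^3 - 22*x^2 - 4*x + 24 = (x + 3)*(x^4 + x^3 - 6*x^2 - 4*x + 8) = (x - 2)*(x + 3)*(x^3 + 3*x^2 - 4) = (x - 2)*(x + 2)*(x + 3)*(x^2 + x - 2) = (x - 2)*(x - 1)*(x + 2)*(x + 3)*(x + 2)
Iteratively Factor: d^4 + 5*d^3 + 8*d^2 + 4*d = (d + 1)*(d^3 + 4*d^2 + 4*d) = (d + 1)*(d + 2)*(d^2 + 2*d) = d*(d + 1)*(d + 2)*(d + 2)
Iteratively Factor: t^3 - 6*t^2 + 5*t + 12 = (t + 1)*(t^2 - 7*t + 12) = (t - 4)*(t + 1)*(t - 3)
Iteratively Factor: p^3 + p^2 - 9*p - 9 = (p - 3)*(p^2 + 4*p + 3) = (p - 3)*(p + 1)*(p + 3)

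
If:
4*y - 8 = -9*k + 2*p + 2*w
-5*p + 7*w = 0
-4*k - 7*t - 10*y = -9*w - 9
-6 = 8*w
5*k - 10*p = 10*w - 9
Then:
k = -27/5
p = -21/20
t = -2173/140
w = -3/4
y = 53/4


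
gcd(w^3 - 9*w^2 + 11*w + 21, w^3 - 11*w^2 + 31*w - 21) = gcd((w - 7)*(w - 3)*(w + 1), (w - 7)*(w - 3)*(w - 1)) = w^2 - 10*w + 21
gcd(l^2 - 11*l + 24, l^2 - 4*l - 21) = 1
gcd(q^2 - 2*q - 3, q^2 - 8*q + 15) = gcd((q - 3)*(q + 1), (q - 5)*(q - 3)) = q - 3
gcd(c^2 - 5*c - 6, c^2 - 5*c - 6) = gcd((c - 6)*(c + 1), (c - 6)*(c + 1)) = c^2 - 5*c - 6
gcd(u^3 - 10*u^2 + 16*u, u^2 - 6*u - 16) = u - 8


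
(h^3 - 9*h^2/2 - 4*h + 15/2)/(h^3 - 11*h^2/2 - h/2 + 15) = (h - 1)/(h - 2)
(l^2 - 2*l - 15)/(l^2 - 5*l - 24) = (l - 5)/(l - 8)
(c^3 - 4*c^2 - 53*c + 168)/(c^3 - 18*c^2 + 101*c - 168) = (c + 7)/(c - 7)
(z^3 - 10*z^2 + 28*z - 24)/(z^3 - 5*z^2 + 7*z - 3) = (z^3 - 10*z^2 + 28*z - 24)/(z^3 - 5*z^2 + 7*z - 3)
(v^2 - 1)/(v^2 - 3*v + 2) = (v + 1)/(v - 2)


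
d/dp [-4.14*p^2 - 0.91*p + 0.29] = -8.28*p - 0.91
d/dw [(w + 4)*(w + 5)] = 2*w + 9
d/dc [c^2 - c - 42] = 2*c - 1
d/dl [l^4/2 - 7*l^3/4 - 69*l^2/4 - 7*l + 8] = 2*l^3 - 21*l^2/4 - 69*l/2 - 7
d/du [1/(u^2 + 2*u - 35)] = 2*(-u - 1)/(u^2 + 2*u - 35)^2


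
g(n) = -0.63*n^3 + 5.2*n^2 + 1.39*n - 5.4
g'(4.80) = 7.76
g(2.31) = 17.79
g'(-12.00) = -395.57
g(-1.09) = 0.08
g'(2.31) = 15.33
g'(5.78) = -1.64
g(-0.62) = -4.11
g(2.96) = 27.94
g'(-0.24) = -1.21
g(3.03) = 29.03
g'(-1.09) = -12.19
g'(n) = -1.89*n^2 + 10.4*n + 1.39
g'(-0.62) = -5.78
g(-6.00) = 309.54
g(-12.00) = 1815.36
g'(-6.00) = -129.05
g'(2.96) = 15.61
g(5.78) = 54.70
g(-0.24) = -5.43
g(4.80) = 51.41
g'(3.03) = 15.55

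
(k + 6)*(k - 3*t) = k^2 - 3*k*t + 6*k - 18*t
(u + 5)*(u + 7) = u^2 + 12*u + 35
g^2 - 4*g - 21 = (g - 7)*(g + 3)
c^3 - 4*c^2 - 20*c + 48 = (c - 6)*(c - 2)*(c + 4)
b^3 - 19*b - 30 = (b - 5)*(b + 2)*(b + 3)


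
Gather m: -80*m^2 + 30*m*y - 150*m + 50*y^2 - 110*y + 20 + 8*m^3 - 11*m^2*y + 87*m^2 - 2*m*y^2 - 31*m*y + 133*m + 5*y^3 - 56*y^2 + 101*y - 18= 8*m^3 + m^2*(7 - 11*y) + m*(-2*y^2 - y - 17) + 5*y^3 - 6*y^2 - 9*y + 2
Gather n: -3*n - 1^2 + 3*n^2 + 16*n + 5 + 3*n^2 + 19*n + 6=6*n^2 + 32*n + 10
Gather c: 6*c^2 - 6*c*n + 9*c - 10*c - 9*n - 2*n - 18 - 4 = 6*c^2 + c*(-6*n - 1) - 11*n - 22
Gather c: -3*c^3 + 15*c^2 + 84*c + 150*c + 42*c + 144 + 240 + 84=-3*c^3 + 15*c^2 + 276*c + 468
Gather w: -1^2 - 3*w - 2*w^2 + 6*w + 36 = -2*w^2 + 3*w + 35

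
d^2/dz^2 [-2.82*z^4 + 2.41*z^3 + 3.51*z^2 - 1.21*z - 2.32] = -33.84*z^2 + 14.46*z + 7.02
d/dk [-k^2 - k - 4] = -2*k - 1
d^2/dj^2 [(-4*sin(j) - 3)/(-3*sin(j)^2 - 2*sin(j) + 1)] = 2*(-18*sin(j)^4 - 24*sin(j)^3 - 3*sin(j)^2 + 56*sin(j) + 29)/((sin(j) + 1)^2*(3*sin(j) - 1)^3)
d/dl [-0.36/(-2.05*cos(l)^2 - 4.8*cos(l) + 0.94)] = (1.476*cos(l) + 1.728)*sin(l)/(2.05*cos(l)^2 + 4.8*cos(l) - 0.94)^2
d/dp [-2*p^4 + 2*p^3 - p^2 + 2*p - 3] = -8*p^3 + 6*p^2 - 2*p + 2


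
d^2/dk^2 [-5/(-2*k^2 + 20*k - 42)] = 5*(-k^2 + 10*k + 4*(k - 5)^2 - 21)/(k^2 - 10*k + 21)^3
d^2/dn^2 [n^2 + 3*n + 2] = 2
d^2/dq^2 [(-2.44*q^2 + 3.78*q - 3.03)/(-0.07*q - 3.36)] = (4.44089209850063e-16*q + 56.901054)/(0.000343*q^3 + 0.049392*q^2 + 2.370816*q + 37.933056)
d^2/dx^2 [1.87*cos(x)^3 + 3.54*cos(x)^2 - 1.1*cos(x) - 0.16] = -0.3025*cos(x) - 7.08*cos(2*x) - 4.2075*cos(3*x)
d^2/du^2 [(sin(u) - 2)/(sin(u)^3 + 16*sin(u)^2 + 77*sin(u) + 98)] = 2*(-2*sin(u)^5 + 13*sin(u)^4 + 121*sin(u)^3 + 136*sin(u)^2 - 392*sin(u) - 332)/((sin(u) + 2)^3*(sin(u) + 7)^4)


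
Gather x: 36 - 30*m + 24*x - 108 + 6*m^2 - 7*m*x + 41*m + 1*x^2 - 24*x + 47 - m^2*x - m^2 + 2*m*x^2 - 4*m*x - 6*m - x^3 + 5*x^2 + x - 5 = 5*m^2 + 5*m - x^3 + x^2*(2*m + 6) + x*(-m^2 - 11*m + 1) - 30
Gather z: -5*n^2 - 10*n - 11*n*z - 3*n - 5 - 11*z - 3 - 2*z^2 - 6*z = -5*n^2 - 13*n - 2*z^2 + z*(-11*n - 17) - 8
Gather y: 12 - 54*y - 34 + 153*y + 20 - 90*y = 9*y - 2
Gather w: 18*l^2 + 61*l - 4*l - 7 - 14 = 18*l^2 + 57*l - 21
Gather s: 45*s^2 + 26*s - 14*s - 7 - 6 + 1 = 45*s^2 + 12*s - 12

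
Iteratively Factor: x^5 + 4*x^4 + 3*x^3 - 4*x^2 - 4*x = (x + 2)*(x^4 + 2*x^3 - x^2 - 2*x) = (x + 2)^2*(x^3 - x) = (x - 1)*(x + 2)^2*(x^2 + x) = x*(x - 1)*(x + 2)^2*(x + 1)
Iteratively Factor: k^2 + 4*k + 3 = (k + 1)*(k + 3)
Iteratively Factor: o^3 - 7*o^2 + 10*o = (o - 2)*(o^2 - 5*o) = o*(o - 2)*(o - 5)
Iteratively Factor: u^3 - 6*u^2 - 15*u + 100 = (u - 5)*(u^2 - u - 20) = (u - 5)*(u + 4)*(u - 5)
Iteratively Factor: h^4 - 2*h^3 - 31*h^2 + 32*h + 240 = (h + 3)*(h^3 - 5*h^2 - 16*h + 80) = (h - 4)*(h + 3)*(h^2 - h - 20) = (h - 4)*(h + 3)*(h + 4)*(h - 5)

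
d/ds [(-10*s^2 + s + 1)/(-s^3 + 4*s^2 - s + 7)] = ((20*s - 1)*(s^3 - 4*s^2 + s - 7) + (-10*s^2 + s + 1)*(3*s^2 - 8*s + 1))/(s^3 - 4*s^2 + s - 7)^2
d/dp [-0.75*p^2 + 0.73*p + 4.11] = 0.73 - 1.5*p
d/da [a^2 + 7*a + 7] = 2*a + 7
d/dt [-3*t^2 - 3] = -6*t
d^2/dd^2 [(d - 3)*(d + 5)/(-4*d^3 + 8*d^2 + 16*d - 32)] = (-d^4 - 10*d^3 + 54*d^2 + 64*d + 88)/(2*(d^7 - 2*d^6 - 12*d^5 + 24*d^4 + 48*d^3 - 96*d^2 - 64*d + 128))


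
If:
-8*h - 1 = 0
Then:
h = -1/8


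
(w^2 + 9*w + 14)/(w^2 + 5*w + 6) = (w + 7)/(w + 3)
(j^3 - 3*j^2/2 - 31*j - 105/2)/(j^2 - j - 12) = (2*j^2 - 9*j - 35)/(2*(j - 4))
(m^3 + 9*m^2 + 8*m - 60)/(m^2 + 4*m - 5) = (m^2 + 4*m - 12)/(m - 1)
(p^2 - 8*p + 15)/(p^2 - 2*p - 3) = (p - 5)/(p + 1)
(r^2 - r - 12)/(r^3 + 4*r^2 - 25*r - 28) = (r + 3)/(r^2 + 8*r + 7)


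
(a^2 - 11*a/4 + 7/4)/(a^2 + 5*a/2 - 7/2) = (4*a - 7)/(2*(2*a + 7))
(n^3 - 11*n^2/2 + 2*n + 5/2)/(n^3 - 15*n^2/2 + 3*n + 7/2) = (n - 5)/(n - 7)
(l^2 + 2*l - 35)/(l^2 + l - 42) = (l - 5)/(l - 6)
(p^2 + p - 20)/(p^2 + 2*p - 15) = (p - 4)/(p - 3)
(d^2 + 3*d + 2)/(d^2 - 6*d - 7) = (d + 2)/(d - 7)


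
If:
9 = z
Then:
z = 9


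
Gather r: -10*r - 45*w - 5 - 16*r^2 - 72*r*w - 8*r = -16*r^2 + r*(-72*w - 18) - 45*w - 5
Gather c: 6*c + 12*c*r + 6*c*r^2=c*(6*r^2 + 12*r + 6)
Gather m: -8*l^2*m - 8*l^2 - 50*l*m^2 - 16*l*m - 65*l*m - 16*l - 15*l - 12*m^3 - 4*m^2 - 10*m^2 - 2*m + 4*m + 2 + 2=-8*l^2 - 31*l - 12*m^3 + m^2*(-50*l - 14) + m*(-8*l^2 - 81*l + 2) + 4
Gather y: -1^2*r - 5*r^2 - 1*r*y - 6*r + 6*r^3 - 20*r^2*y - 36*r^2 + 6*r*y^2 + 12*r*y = 6*r^3 - 41*r^2 + 6*r*y^2 - 7*r + y*(-20*r^2 + 11*r)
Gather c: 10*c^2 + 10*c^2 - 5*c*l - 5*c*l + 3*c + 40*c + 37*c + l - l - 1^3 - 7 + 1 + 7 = 20*c^2 + c*(80 - 10*l)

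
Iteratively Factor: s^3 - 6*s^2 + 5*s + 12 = (s + 1)*(s^2 - 7*s + 12) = (s - 4)*(s + 1)*(s - 3)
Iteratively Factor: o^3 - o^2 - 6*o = (o + 2)*(o^2 - 3*o) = (o - 3)*(o + 2)*(o)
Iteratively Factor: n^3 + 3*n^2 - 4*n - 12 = (n + 3)*(n^2 - 4) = (n - 2)*(n + 3)*(n + 2)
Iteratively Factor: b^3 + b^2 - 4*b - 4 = (b + 1)*(b^2 - 4) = (b - 2)*(b + 1)*(b + 2)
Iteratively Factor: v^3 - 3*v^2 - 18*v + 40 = (v - 2)*(v^2 - v - 20) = (v - 5)*(v - 2)*(v + 4)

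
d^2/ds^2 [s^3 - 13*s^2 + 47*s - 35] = 6*s - 26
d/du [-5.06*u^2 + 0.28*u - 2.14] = 0.28 - 10.12*u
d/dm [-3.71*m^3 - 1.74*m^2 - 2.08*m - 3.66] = -11.13*m^2 - 3.48*m - 2.08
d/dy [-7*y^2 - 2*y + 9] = -14*y - 2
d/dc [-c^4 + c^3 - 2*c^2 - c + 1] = -4*c^3 + 3*c^2 - 4*c - 1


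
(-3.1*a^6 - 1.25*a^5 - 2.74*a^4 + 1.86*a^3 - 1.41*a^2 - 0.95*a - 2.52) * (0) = 0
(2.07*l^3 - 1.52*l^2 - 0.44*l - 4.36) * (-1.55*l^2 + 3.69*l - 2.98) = -3.2085*l^5 + 9.9943*l^4 - 11.0954*l^3 + 9.664*l^2 - 14.7772*l + 12.9928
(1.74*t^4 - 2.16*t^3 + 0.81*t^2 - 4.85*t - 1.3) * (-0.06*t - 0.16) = -0.1044*t^5 - 0.1488*t^4 + 0.297*t^3 + 0.1614*t^2 + 0.854*t + 0.208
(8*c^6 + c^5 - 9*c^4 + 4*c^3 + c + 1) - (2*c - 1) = 8*c^6 + c^5 - 9*c^4 + 4*c^3 - c + 2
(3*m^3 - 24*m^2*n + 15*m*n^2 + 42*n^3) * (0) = 0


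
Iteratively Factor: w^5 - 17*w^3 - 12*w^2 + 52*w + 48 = (w - 2)*(w^4 + 2*w^3 - 13*w^2 - 38*w - 24) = (w - 2)*(w + 3)*(w^3 - w^2 - 10*w - 8) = (w - 2)*(w + 2)*(w + 3)*(w^2 - 3*w - 4) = (w - 4)*(w - 2)*(w + 2)*(w + 3)*(w + 1)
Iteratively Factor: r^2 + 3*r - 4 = (r - 1)*(r + 4)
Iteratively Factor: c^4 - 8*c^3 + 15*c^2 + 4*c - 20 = (c - 2)*(c^3 - 6*c^2 + 3*c + 10) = (c - 2)^2*(c^2 - 4*c - 5) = (c - 2)^2*(c + 1)*(c - 5)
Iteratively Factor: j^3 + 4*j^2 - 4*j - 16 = (j + 4)*(j^2 - 4) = (j + 2)*(j + 4)*(j - 2)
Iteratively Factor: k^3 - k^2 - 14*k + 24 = (k - 2)*(k^2 + k - 12) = (k - 2)*(k + 4)*(k - 3)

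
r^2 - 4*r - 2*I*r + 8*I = (r - 4)*(r - 2*I)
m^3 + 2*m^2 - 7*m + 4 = (m - 1)^2*(m + 4)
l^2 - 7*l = l*(l - 7)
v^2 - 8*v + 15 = (v - 5)*(v - 3)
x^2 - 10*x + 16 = (x - 8)*(x - 2)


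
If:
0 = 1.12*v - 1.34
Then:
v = 1.20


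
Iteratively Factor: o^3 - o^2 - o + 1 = (o - 1)*(o^2 - 1) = (o - 1)^2*(o + 1)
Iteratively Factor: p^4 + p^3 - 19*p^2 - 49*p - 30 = (p - 5)*(p^3 + 6*p^2 + 11*p + 6) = (p - 5)*(p + 1)*(p^2 + 5*p + 6) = (p - 5)*(p + 1)*(p + 3)*(p + 2)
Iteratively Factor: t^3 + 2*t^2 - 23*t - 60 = (t - 5)*(t^2 + 7*t + 12) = (t - 5)*(t + 4)*(t + 3)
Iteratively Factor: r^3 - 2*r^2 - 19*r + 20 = (r - 1)*(r^2 - r - 20) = (r - 1)*(r + 4)*(r - 5)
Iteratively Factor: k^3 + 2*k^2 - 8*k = (k - 2)*(k^2 + 4*k) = k*(k - 2)*(k + 4)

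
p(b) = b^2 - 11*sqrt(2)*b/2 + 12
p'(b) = 2*b - 11*sqrt(2)/2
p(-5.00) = 75.89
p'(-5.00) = -17.78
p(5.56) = -0.33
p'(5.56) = 3.34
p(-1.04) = 21.17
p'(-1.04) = -9.86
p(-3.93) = 58.01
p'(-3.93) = -15.64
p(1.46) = 2.78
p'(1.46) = -4.86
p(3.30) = -2.78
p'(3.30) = -1.18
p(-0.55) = 16.58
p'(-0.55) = -8.88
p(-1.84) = 29.70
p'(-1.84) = -11.46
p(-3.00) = 44.33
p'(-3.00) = -13.78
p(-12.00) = 249.34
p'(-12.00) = -31.78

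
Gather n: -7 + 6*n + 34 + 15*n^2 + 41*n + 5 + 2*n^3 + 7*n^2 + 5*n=2*n^3 + 22*n^2 + 52*n + 32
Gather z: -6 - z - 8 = -z - 14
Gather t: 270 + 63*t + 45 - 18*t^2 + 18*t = -18*t^2 + 81*t + 315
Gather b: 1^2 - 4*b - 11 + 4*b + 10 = 0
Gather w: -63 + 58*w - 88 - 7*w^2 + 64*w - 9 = -7*w^2 + 122*w - 160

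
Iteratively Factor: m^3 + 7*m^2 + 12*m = (m)*(m^2 + 7*m + 12) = m*(m + 4)*(m + 3)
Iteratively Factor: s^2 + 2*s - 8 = (s + 4)*(s - 2)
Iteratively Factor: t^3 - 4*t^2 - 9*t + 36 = (t + 3)*(t^2 - 7*t + 12) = (t - 4)*(t + 3)*(t - 3)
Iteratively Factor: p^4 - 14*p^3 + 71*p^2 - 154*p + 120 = (p - 5)*(p^3 - 9*p^2 + 26*p - 24) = (p - 5)*(p - 3)*(p^2 - 6*p + 8) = (p - 5)*(p - 4)*(p - 3)*(p - 2)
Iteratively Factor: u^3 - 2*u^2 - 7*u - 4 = (u + 1)*(u^2 - 3*u - 4) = (u + 1)^2*(u - 4)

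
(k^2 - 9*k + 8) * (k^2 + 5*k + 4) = k^4 - 4*k^3 - 33*k^2 + 4*k + 32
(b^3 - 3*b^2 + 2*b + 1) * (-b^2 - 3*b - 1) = -b^5 + 6*b^3 - 4*b^2 - 5*b - 1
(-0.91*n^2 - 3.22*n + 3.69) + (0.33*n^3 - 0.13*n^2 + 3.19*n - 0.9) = 0.33*n^3 - 1.04*n^2 - 0.0300000000000002*n + 2.79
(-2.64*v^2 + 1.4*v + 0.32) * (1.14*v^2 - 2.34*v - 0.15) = -3.0096*v^4 + 7.7736*v^3 - 2.5152*v^2 - 0.9588*v - 0.048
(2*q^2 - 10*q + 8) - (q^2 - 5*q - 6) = q^2 - 5*q + 14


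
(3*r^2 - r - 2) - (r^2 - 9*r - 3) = 2*r^2 + 8*r + 1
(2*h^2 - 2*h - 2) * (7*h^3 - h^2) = 14*h^5 - 16*h^4 - 12*h^3 + 2*h^2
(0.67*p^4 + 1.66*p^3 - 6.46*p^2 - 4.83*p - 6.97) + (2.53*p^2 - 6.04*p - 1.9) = 0.67*p^4 + 1.66*p^3 - 3.93*p^2 - 10.87*p - 8.87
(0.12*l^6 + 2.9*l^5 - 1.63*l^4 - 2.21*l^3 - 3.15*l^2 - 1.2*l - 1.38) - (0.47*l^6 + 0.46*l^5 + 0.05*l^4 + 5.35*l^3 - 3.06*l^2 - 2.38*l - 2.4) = -0.35*l^6 + 2.44*l^5 - 1.68*l^4 - 7.56*l^3 - 0.0899999999999999*l^2 + 1.18*l + 1.02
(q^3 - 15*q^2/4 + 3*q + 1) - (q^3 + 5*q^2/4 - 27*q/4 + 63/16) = -5*q^2 + 39*q/4 - 47/16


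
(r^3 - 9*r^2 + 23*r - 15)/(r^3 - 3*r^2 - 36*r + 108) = (r^2 - 6*r + 5)/(r^2 - 36)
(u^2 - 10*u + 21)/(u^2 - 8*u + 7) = (u - 3)/(u - 1)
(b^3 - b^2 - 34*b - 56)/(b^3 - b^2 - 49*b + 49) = (b^2 + 6*b + 8)/(b^2 + 6*b - 7)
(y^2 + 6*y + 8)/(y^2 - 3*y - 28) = (y + 2)/(y - 7)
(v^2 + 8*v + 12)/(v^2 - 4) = (v + 6)/(v - 2)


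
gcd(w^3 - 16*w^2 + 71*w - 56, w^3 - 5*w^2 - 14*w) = w - 7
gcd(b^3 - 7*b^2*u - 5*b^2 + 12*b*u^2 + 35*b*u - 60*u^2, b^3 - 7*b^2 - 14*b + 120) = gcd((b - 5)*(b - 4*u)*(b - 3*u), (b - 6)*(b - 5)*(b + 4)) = b - 5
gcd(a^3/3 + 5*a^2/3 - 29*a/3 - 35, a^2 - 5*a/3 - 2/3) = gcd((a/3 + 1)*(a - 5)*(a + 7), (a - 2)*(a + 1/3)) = 1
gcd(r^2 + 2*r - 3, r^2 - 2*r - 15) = r + 3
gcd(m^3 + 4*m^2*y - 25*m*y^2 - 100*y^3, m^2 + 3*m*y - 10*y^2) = m + 5*y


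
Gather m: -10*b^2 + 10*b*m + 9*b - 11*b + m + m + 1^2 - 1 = -10*b^2 - 2*b + m*(10*b + 2)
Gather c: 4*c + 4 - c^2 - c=-c^2 + 3*c + 4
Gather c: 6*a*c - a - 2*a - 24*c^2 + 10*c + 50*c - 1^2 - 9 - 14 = -3*a - 24*c^2 + c*(6*a + 60) - 24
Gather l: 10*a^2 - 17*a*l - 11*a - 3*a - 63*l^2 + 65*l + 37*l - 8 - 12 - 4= 10*a^2 - 14*a - 63*l^2 + l*(102 - 17*a) - 24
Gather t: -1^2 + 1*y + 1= y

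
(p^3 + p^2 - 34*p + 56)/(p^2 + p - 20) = (p^2 + 5*p - 14)/(p + 5)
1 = 1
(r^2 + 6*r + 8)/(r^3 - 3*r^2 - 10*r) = (r + 4)/(r*(r - 5))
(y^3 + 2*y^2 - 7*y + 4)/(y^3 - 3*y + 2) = (y + 4)/(y + 2)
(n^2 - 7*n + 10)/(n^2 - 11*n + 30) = (n - 2)/(n - 6)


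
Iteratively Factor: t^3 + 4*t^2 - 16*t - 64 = (t - 4)*(t^2 + 8*t + 16) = (t - 4)*(t + 4)*(t + 4)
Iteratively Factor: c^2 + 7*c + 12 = (c + 3)*(c + 4)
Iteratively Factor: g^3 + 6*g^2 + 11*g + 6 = (g + 3)*(g^2 + 3*g + 2) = (g + 1)*(g + 3)*(g + 2)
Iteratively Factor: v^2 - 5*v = (v)*(v - 5)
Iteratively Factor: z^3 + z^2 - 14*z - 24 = (z + 3)*(z^2 - 2*z - 8) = (z + 2)*(z + 3)*(z - 4)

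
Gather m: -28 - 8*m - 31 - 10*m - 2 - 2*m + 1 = -20*m - 60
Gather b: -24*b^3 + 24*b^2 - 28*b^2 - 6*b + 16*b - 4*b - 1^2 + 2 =-24*b^3 - 4*b^2 + 6*b + 1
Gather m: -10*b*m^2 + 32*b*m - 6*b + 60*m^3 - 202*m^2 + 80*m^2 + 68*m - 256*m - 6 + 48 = -6*b + 60*m^3 + m^2*(-10*b - 122) + m*(32*b - 188) + 42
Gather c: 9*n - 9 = 9*n - 9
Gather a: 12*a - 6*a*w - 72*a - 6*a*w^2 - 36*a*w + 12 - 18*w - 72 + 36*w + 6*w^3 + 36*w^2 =a*(-6*w^2 - 42*w - 60) + 6*w^3 + 36*w^2 + 18*w - 60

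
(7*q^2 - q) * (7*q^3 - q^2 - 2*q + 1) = 49*q^5 - 14*q^4 - 13*q^3 + 9*q^2 - q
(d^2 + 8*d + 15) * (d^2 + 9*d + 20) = d^4 + 17*d^3 + 107*d^2 + 295*d + 300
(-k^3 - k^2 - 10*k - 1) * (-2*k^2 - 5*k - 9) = 2*k^5 + 7*k^4 + 34*k^3 + 61*k^2 + 95*k + 9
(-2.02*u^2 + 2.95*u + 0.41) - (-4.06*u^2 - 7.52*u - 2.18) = 2.04*u^2 + 10.47*u + 2.59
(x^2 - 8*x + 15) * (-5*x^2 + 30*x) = -5*x^4 + 70*x^3 - 315*x^2 + 450*x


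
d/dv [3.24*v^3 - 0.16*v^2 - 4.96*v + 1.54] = 9.72*v^2 - 0.32*v - 4.96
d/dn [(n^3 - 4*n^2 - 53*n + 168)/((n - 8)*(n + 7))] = 1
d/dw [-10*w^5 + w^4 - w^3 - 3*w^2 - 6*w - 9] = -50*w^4 + 4*w^3 - 3*w^2 - 6*w - 6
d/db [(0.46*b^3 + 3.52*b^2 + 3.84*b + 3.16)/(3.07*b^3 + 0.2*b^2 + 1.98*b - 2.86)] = (-10.7144*b^4 - 21.756*b^3 - 26.8488*b^2 - 21.3984*b - 17.2392)/(9.4249*b^6 + 1.228*b^5 + 12.1972*b^4 - 16.7684*b^3 + 2.7764*b^2 - 11.3256*b + 8.1796)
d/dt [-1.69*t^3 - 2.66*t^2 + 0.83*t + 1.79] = -5.07*t^2 - 5.32*t + 0.83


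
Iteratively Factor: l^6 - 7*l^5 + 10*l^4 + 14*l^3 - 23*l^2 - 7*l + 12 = (l - 4)*(l^5 - 3*l^4 - 2*l^3 + 6*l^2 + l - 3) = (l - 4)*(l - 1)*(l^4 - 2*l^3 - 4*l^2 + 2*l + 3) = (l - 4)*(l - 3)*(l - 1)*(l^3 + l^2 - l - 1) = (l - 4)*(l - 3)*(l - 1)*(l + 1)*(l^2 - 1) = (l - 4)*(l - 3)*(l - 1)*(l + 1)^2*(l - 1)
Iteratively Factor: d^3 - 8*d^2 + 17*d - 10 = (d - 2)*(d^2 - 6*d + 5) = (d - 2)*(d - 1)*(d - 5)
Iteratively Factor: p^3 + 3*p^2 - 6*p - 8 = (p + 4)*(p^2 - p - 2) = (p + 1)*(p + 4)*(p - 2)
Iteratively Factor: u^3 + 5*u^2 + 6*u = (u)*(u^2 + 5*u + 6) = u*(u + 3)*(u + 2)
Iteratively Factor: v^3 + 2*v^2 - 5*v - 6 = (v + 1)*(v^2 + v - 6) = (v + 1)*(v + 3)*(v - 2)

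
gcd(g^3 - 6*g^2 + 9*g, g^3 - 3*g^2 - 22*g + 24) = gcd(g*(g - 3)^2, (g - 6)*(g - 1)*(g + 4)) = 1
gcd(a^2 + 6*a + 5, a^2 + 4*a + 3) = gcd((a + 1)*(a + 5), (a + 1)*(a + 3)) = a + 1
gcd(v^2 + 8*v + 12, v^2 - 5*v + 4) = 1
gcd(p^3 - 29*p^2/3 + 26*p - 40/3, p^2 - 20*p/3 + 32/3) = p - 4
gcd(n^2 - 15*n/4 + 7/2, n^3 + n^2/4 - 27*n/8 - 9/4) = n - 2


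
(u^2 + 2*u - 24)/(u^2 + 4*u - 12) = (u - 4)/(u - 2)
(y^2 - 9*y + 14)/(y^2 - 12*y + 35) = (y - 2)/(y - 5)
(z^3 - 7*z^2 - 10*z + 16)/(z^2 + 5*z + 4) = (z^3 - 7*z^2 - 10*z + 16)/(z^2 + 5*z + 4)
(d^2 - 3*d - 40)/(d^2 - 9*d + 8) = (d + 5)/(d - 1)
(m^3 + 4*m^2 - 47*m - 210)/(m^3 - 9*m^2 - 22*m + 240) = (m^2 - m - 42)/(m^2 - 14*m + 48)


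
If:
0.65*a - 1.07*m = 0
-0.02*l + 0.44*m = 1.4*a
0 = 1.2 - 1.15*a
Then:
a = 1.04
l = -59.10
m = 0.63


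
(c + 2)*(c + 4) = c^2 + 6*c + 8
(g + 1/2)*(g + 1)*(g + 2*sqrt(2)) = g^3 + 3*g^2/2 + 2*sqrt(2)*g^2 + g/2 + 3*sqrt(2)*g + sqrt(2)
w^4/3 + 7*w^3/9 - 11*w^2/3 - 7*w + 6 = (w/3 + 1)*(w - 3)*(w - 2/3)*(w + 3)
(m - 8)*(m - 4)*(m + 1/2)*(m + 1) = m^4 - 21*m^3/2 + 29*m^2/2 + 42*m + 16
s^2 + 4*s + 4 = (s + 2)^2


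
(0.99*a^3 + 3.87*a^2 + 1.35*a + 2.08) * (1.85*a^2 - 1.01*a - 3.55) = 1.8315*a^5 + 6.1596*a^4 - 4.9257*a^3 - 11.254*a^2 - 6.8933*a - 7.384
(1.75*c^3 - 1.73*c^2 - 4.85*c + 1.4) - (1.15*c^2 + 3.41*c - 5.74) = 1.75*c^3 - 2.88*c^2 - 8.26*c + 7.14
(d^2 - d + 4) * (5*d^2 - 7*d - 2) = 5*d^4 - 12*d^3 + 25*d^2 - 26*d - 8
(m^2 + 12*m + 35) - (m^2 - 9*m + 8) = 21*m + 27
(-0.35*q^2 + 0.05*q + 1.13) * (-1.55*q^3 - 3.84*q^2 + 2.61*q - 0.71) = 0.5425*q^5 + 1.2665*q^4 - 2.857*q^3 - 3.9602*q^2 + 2.9138*q - 0.8023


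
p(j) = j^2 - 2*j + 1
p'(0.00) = -2.00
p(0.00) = 1.00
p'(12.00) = 22.00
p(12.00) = 121.00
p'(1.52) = 1.04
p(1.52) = 0.27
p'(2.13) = 2.26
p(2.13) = 1.28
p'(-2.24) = -6.48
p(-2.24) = 10.50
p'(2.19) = 2.38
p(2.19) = 1.42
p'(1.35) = 0.70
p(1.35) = 0.12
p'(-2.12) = -6.24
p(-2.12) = 9.73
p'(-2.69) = -7.38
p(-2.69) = 13.62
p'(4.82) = 7.64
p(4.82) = 14.59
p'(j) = 2*j - 2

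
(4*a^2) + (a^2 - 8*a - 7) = 5*a^2 - 8*a - 7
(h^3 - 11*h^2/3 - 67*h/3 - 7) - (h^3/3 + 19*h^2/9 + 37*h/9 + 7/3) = 2*h^3/3 - 52*h^2/9 - 238*h/9 - 28/3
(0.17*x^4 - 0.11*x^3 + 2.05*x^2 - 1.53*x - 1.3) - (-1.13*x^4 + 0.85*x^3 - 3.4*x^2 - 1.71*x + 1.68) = 1.3*x^4 - 0.96*x^3 + 5.45*x^2 + 0.18*x - 2.98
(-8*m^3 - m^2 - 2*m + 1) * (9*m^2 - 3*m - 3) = -72*m^5 + 15*m^4 + 9*m^3 + 18*m^2 + 3*m - 3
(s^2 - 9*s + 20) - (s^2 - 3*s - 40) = 60 - 6*s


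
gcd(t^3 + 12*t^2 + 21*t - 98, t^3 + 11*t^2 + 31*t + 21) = t + 7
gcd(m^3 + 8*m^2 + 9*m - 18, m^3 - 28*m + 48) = m + 6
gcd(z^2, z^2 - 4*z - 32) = 1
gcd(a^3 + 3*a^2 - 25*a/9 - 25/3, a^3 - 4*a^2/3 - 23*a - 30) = a^2 + 14*a/3 + 5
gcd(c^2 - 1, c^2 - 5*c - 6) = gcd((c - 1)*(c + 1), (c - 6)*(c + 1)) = c + 1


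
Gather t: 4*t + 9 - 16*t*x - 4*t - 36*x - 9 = -16*t*x - 36*x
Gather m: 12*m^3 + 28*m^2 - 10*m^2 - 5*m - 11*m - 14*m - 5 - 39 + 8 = 12*m^3 + 18*m^2 - 30*m - 36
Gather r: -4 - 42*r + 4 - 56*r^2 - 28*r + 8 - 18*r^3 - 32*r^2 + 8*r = -18*r^3 - 88*r^2 - 62*r + 8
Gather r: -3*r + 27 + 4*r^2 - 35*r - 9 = 4*r^2 - 38*r + 18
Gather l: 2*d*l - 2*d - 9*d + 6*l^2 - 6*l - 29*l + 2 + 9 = -11*d + 6*l^2 + l*(2*d - 35) + 11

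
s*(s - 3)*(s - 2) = s^3 - 5*s^2 + 6*s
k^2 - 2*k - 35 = (k - 7)*(k + 5)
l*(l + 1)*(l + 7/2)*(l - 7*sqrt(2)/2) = l^4 - 7*sqrt(2)*l^3/2 + 9*l^3/2 - 63*sqrt(2)*l^2/4 + 7*l^2/2 - 49*sqrt(2)*l/4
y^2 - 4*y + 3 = (y - 3)*(y - 1)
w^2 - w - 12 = (w - 4)*(w + 3)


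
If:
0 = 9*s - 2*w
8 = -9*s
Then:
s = -8/9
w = -4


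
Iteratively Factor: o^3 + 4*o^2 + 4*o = (o + 2)*(o^2 + 2*o) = o*(o + 2)*(o + 2)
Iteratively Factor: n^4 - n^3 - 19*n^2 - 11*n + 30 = (n - 5)*(n^3 + 4*n^2 + n - 6) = (n - 5)*(n + 2)*(n^2 + 2*n - 3) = (n - 5)*(n - 1)*(n + 2)*(n + 3)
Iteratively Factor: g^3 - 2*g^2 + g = (g)*(g^2 - 2*g + 1) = g*(g - 1)*(g - 1)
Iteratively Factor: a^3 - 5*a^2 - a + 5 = (a - 1)*(a^2 - 4*a - 5) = (a - 5)*(a - 1)*(a + 1)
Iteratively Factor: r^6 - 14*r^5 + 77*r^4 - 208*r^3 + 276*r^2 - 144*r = (r - 4)*(r^5 - 10*r^4 + 37*r^3 - 60*r^2 + 36*r) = r*(r - 4)*(r^4 - 10*r^3 + 37*r^2 - 60*r + 36) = r*(r - 4)*(r - 3)*(r^3 - 7*r^2 + 16*r - 12) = r*(r - 4)*(r - 3)*(r - 2)*(r^2 - 5*r + 6) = r*(r - 4)*(r - 3)*(r - 2)^2*(r - 3)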